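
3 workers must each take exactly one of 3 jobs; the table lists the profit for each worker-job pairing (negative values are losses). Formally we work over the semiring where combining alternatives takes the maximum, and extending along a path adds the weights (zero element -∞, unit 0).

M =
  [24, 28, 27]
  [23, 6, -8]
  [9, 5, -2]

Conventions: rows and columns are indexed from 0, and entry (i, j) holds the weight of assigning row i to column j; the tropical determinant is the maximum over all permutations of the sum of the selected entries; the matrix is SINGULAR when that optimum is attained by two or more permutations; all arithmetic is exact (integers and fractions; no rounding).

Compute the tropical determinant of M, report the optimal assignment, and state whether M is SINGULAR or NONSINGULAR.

σ = (0, 1, 2): 24 + 6 + (-2) = 28
σ = (0, 2, 1): 24 + (-8) + 5 = 21
σ = (1, 0, 2): 28 + 23 + (-2) = 49
σ = (1, 2, 0): 28 + (-8) + 9 = 29
σ = (2, 0, 1): 27 + 23 + 5 = 55
σ = (2, 1, 0): 27 + 6 + 9 = 42
Optimal value attained by: σ = (2, 0, 1).
Answer: det⊕(M) = 55; verdict: NONSINGULAR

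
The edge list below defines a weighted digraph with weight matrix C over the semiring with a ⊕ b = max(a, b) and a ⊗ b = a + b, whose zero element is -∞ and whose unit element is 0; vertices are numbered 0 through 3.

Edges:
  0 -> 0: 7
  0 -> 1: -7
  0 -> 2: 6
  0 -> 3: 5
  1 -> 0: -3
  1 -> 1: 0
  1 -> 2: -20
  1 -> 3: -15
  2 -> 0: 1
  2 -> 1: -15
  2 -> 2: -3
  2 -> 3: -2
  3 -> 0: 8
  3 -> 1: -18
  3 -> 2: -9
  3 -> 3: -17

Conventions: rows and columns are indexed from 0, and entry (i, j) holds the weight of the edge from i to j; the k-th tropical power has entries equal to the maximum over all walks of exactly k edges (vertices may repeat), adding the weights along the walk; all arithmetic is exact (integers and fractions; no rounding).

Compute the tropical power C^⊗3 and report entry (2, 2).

C^⊗2:
  [14, 0, 13, 12]
  [4, 0, 3, 2]
  [8, -6, 7, 6]
  [15, 1, 14, 13]
C^⊗3:
  [21, 7, 20, 19]
  [11, 0, 10, 9]
  [15, 1, 14, 13]
  [22, 8, 21, 20]
Key observation: the optimum is the walk 2->0->0->2, with weight 1 + 7 + 6 = 14.
Optimal value attained by: walk 2->0->0->2.
Answer: (C^⊗3)[2][2] = 14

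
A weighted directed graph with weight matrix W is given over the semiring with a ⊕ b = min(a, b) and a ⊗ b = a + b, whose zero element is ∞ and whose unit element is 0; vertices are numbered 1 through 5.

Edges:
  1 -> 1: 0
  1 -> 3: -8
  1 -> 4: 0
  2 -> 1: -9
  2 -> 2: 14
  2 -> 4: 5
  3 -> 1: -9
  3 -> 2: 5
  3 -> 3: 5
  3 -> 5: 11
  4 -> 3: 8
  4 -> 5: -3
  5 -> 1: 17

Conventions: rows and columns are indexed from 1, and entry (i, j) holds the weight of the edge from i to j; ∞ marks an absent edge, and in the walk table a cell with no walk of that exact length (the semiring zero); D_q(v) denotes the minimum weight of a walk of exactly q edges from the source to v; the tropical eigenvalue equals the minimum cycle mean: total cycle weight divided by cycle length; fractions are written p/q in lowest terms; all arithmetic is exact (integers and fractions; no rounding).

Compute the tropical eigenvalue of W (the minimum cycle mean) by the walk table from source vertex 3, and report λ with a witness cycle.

q=0: [∞, ∞, 0, ∞, ∞]
q=1: [-9, 5, 5, ∞, 11]
q=2: [-9, 10, -17, -9, 16]
q=3: [-26, -12, -17, -9, -12]
q=4: [-26, -12, -34, -26, -12]
q=5: [-43, -29, -34, -26, -29]
Optimal cycle mean attained by: cycle 1->3->1, total (-8) + (-9), length 2.
Answer: λ = -17/2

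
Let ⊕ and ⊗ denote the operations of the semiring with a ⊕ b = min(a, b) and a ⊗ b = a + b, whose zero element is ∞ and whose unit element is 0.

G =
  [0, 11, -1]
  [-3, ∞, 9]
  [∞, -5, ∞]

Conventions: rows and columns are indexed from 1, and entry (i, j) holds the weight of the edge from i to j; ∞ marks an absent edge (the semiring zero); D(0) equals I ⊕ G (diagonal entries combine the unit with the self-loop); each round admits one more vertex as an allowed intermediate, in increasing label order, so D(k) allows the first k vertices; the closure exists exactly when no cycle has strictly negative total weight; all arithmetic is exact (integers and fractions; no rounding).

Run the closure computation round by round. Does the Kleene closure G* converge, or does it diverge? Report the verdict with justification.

D(0):
  [0, 11, -1]
  [-3, 0, 9]
  [∞, -5, 0]
D(1):
  [0, 11, -1]
  [-3, 0, -4]
  [∞, -5, 0]
Detection: at round 2, diagonal entry (3, 3) turns strictly negative.
Key observation: the cycle 3->2->1->3 has total weight (-5) + (-3) + (-1), which is strictly negative.
Answer: DIVERGES — negative cycle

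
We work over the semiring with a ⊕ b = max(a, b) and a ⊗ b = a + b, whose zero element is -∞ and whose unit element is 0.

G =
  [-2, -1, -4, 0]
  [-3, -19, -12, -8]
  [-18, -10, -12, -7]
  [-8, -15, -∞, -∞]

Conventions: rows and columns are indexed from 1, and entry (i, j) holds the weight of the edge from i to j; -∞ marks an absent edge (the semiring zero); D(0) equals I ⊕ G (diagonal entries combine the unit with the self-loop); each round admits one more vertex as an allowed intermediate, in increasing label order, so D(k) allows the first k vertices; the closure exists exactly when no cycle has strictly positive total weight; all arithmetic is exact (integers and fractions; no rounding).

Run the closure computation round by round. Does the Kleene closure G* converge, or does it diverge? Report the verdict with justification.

D(0):
  [0, -1, -4, 0]
  [-3, 0, -12, -8]
  [-18, -10, 0, -7]
  [-8, -15, -∞, 0]
D(1):
  [0, -1, -4, 0]
  [-3, 0, -7, -3]
  [-18, -10, 0, -7]
  [-8, -9, -12, 0]
D(2):
  [0, -1, -4, 0]
  [-3, 0, -7, -3]
  [-13, -10, 0, -7]
  [-8, -9, -12, 0]
D(3):
  [0, -1, -4, 0]
  [-3, 0, -7, -3]
  [-13, -10, 0, -7]
  [-8, -9, -12, 0]
D(4):
  [0, -1, -4, 0]
  [-3, 0, -7, -3]
  [-13, -10, 0, -7]
  [-8, -9, -12, 0]
Key observation: every diagonal entry stays at the unit through all rounds, so no improving cycle exists.
Answer: CONVERGES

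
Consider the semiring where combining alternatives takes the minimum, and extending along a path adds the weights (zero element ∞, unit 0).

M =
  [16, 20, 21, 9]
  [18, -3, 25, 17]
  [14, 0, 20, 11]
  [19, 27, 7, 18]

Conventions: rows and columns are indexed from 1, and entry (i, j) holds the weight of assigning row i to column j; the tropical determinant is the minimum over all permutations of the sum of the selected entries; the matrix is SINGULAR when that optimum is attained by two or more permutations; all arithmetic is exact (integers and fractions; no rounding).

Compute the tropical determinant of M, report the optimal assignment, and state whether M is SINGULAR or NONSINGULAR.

σ = (1, 2, 3, 4): 16 + (-3) + 20 + 18 = 51
σ = (1, 2, 4, 3): 16 + (-3) + 11 + 7 = 31
σ = (1, 3, 2, 4): 16 + 25 + 0 + 18 = 59
σ = (1, 3, 4, 2): 16 + 25 + 11 + 27 = 79
σ = (1, 4, 2, 3): 16 + 17 + 0 + 7 = 40
σ = (1, 4, 3, 2): 16 + 17 + 20 + 27 = 80
σ = (2, 1, 3, 4): 20 + 18 + 20 + 18 = 76
σ = (2, 1, 4, 3): 20 + 18 + 11 + 7 = 56
σ = (2, 3, 1, 4): 20 + 25 + 14 + 18 = 77
σ = (2, 3, 4, 1): 20 + 25 + 11 + 19 = 75
σ = (2, 4, 1, 3): 20 + 17 + 14 + 7 = 58
σ = (2, 4, 3, 1): 20 + 17 + 20 + 19 = 76
σ = (3, 1, 2, 4): 21 + 18 + 0 + 18 = 57
σ = (3, 1, 4, 2): 21 + 18 + 11 + 27 = 77
σ = (3, 2, 1, 4): 21 + (-3) + 14 + 18 = 50
σ = (3, 2, 4, 1): 21 + (-3) + 11 + 19 = 48
σ = (3, 4, 1, 2): 21 + 17 + 14 + 27 = 79
σ = (3, 4, 2, 1): 21 + 17 + 0 + 19 = 57
σ = (4, 1, 2, 3): 9 + 18 + 0 + 7 = 34
σ = (4, 1, 3, 2): 9 + 18 + 20 + 27 = 74
σ = (4, 2, 1, 3): 9 + (-3) + 14 + 7 = 27
σ = (4, 2, 3, 1): 9 + (-3) + 20 + 19 = 45
σ = (4, 3, 1, 2): 9 + 25 + 14 + 27 = 75
σ = (4, 3, 2, 1): 9 + 25 + 0 + 19 = 53
Optimal value attained by: σ = (4, 2, 1, 3).
Answer: det⊕(M) = 27; verdict: NONSINGULAR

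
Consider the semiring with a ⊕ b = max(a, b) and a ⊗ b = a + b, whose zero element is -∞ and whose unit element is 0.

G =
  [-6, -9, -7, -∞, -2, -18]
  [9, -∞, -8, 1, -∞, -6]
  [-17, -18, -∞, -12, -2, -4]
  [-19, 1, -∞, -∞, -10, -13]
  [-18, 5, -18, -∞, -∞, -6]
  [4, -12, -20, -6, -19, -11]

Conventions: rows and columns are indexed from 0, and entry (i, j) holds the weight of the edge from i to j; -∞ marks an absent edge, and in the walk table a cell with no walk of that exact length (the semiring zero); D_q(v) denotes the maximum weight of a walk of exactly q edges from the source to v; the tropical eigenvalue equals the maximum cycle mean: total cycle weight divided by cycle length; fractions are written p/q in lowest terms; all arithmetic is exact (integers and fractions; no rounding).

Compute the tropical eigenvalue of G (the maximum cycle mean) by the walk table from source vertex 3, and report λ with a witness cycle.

q=0: [-∞, -∞, -∞, 0, -∞, -∞]
q=1: [-19, 1, -∞, -∞, -10, -13]
q=2: [10, -5, -7, 2, -21, -5]
q=3: [4, 3, 3, -4, 8, -8]
q=4: [12, 13, -3, 4, 2, 2]
q=5: [22, 7, 5, 14, 10, 7]
q=6: [16, 15, 15, 8, 20, 4]
Optimal cycle mean attained by: cycle 0->4->1->0, total (-2) + 5 + 9, length 3.
Answer: λ = 4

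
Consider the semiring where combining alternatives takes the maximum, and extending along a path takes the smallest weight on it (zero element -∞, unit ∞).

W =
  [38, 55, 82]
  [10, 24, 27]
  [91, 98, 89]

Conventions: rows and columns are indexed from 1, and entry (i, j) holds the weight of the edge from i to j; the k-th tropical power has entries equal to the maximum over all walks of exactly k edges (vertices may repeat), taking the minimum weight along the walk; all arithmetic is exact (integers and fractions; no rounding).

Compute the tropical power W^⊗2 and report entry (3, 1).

W^⊗2:
  [82, 82, 82]
  [27, 27, 27]
  [89, 89, 89]
Key observation: the optimum is the walk 3->3->1, with weight 89 min 91 = 89.
Optimal value attained by: walk 3->3->1.
Answer: (W^⊗2)[3][1] = 89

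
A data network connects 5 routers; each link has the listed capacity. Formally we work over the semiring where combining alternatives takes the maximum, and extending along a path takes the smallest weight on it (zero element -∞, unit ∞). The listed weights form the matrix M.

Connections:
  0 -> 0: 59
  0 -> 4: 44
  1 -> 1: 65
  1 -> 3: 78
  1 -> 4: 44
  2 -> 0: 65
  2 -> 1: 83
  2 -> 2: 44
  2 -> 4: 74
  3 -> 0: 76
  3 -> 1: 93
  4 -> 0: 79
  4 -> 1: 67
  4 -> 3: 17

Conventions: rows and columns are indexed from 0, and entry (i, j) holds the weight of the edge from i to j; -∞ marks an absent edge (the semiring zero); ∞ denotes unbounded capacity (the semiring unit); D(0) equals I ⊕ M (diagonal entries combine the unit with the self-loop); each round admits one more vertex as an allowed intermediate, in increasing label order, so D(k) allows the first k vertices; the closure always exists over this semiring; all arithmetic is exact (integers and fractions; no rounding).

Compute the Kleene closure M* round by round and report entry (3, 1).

D(0):
  [∞, -∞, -∞, -∞, 44]
  [-∞, ∞, -∞, 78, 44]
  [65, 83, ∞, -∞, 74]
  [76, 93, -∞, ∞, -∞]
  [79, 67, -∞, 17, ∞]
D(1):
  [∞, -∞, -∞, -∞, 44]
  [-∞, ∞, -∞, 78, 44]
  [65, 83, ∞, -∞, 74]
  [76, 93, -∞, ∞, 44]
  [79, 67, -∞, 17, ∞]
D(2):
  [∞, -∞, -∞, -∞, 44]
  [-∞, ∞, -∞, 78, 44]
  [65, 83, ∞, 78, 74]
  [76, 93, -∞, ∞, 44]
  [79, 67, -∞, 67, ∞]
D(3):
  [∞, -∞, -∞, -∞, 44]
  [-∞, ∞, -∞, 78, 44]
  [65, 83, ∞, 78, 74]
  [76, 93, -∞, ∞, 44]
  [79, 67, -∞, 67, ∞]
D(4):
  [∞, -∞, -∞, -∞, 44]
  [76, ∞, -∞, 78, 44]
  [76, 83, ∞, 78, 74]
  [76, 93, -∞, ∞, 44]
  [79, 67, -∞, 67, ∞]
D(5):
  [∞, 44, -∞, 44, 44]
  [76, ∞, -∞, 78, 44]
  [76, 83, ∞, 78, 74]
  [76, 93, -∞, ∞, 44]
  [79, 67, -∞, 67, ∞]
Answer: M*[3][1] = 93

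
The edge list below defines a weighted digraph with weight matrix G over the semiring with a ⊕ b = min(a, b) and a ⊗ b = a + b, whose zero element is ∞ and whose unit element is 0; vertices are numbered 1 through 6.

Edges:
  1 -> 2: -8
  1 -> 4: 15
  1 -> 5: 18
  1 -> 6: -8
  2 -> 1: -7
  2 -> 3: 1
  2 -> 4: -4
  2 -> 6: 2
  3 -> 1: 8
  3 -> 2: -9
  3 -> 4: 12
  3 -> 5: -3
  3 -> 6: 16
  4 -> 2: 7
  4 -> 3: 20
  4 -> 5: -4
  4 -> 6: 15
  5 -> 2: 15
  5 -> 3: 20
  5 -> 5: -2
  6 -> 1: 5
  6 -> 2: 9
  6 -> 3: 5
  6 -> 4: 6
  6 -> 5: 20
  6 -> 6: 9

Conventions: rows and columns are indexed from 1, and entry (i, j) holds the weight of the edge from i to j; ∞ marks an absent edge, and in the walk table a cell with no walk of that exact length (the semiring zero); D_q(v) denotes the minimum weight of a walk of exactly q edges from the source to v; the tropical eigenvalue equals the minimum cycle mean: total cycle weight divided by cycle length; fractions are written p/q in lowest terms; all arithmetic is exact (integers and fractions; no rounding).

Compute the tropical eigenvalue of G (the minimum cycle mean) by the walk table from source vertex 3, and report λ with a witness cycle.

q=0: [∞, ∞, 0, ∞, ∞, ∞]
q=1: [8, -9, ∞, 12, -3, 16]
q=2: [-16, 0, -8, -13, -5, -7]
q=3: [-7, -24, -2, -4, -17, -24]
q=4: [-31, -15, -23, -28, -19, -22]
q=5: [-22, -39, -17, -19, -32, -39]
q=6: [-46, -30, -38, -43, -34, -37]
Optimal cycle mean attained by: cycle 1->2->1, total (-8) + (-7), length 2.
Answer: λ = -15/2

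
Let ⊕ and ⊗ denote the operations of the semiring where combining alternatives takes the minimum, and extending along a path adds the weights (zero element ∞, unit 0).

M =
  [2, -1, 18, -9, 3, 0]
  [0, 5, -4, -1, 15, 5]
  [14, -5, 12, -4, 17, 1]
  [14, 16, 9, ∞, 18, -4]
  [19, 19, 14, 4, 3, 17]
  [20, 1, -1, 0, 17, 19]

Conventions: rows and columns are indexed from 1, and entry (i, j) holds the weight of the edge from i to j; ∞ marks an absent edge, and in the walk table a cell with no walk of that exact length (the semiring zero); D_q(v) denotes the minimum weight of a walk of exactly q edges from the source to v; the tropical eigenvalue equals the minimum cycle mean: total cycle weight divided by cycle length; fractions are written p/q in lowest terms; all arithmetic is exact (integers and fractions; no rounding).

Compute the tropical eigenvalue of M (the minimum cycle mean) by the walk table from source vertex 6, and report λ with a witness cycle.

q=0: [∞, ∞, ∞, ∞, ∞, 0]
q=1: [20, 1, -1, 0, 17, 19]
q=2: [1, -6, -3, -5, 16, -4]
q=3: [-6, -8, -10, -8, 4, -9]
q=4: [-8, -15, -12, -15, -3, -12]
q=5: [-15, -17, -19, -17, -5, -19]
q=6: [-17, -24, -21, -24, -12, -21]
Optimal cycle mean attained by: cycle 2->3->2, total (-4) + (-5), length 2.
Answer: λ = -9/2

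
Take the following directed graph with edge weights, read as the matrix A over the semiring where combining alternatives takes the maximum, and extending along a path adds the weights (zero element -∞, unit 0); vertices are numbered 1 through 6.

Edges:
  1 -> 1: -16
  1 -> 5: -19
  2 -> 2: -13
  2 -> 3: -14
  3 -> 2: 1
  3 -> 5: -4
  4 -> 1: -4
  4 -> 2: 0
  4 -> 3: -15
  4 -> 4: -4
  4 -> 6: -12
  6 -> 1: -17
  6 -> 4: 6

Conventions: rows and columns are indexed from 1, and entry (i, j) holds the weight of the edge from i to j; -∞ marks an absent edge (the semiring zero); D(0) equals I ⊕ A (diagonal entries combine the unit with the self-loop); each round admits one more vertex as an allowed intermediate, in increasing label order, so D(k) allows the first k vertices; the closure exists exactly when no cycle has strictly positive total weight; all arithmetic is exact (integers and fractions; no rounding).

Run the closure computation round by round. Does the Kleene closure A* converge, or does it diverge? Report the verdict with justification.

D(0):
  [0, -∞, -∞, -∞, -19, -∞]
  [-∞, 0, -14, -∞, -∞, -∞]
  [-∞, 1, 0, -∞, -4, -∞]
  [-4, 0, -15, 0, -∞, -12]
  [-∞, -∞, -∞, -∞, 0, -∞]
  [-17, -∞, -∞, 6, -∞, 0]
D(1):
  [0, -∞, -∞, -∞, -19, -∞]
  [-∞, 0, -14, -∞, -∞, -∞]
  [-∞, 1, 0, -∞, -4, -∞]
  [-4, 0, -15, 0, -23, -12]
  [-∞, -∞, -∞, -∞, 0, -∞]
  [-17, -∞, -∞, 6, -36, 0]
D(2):
  [0, -∞, -∞, -∞, -19, -∞]
  [-∞, 0, -14, -∞, -∞, -∞]
  [-∞, 1, 0, -∞, -4, -∞]
  [-4, 0, -14, 0, -23, -12]
  [-∞, -∞, -∞, -∞, 0, -∞]
  [-17, -∞, -∞, 6, -36, 0]
D(3):
  [0, -∞, -∞, -∞, -19, -∞]
  [-∞, 0, -14, -∞, -18, -∞]
  [-∞, 1, 0, -∞, -4, -∞]
  [-4, 0, -14, 0, -18, -12]
  [-∞, -∞, -∞, -∞, 0, -∞]
  [-17, -∞, -∞, 6, -36, 0]
D(4):
  [0, -∞, -∞, -∞, -19, -∞]
  [-∞, 0, -14, -∞, -18, -∞]
  [-∞, 1, 0, -∞, -4, -∞]
  [-4, 0, -14, 0, -18, -12]
  [-∞, -∞, -∞, -∞, 0, -∞]
  [2, 6, -8, 6, -12, 0]
D(5):
  [0, -∞, -∞, -∞, -19, -∞]
  [-∞, 0, -14, -∞, -18, -∞]
  [-∞, 1, 0, -∞, -4, -∞]
  [-4, 0, -14, 0, -18, -12]
  [-∞, -∞, -∞, -∞, 0, -∞]
  [2, 6, -8, 6, -12, 0]
D(6):
  [0, -∞, -∞, -∞, -19, -∞]
  [-∞, 0, -14, -∞, -18, -∞]
  [-∞, 1, 0, -∞, -4, -∞]
  [-4, 0, -14, 0, -18, -12]
  [-∞, -∞, -∞, -∞, 0, -∞]
  [2, 6, -8, 6, -12, 0]
Key observation: every diagonal entry stays at the unit through all rounds, so no improving cycle exists.
Answer: CONVERGES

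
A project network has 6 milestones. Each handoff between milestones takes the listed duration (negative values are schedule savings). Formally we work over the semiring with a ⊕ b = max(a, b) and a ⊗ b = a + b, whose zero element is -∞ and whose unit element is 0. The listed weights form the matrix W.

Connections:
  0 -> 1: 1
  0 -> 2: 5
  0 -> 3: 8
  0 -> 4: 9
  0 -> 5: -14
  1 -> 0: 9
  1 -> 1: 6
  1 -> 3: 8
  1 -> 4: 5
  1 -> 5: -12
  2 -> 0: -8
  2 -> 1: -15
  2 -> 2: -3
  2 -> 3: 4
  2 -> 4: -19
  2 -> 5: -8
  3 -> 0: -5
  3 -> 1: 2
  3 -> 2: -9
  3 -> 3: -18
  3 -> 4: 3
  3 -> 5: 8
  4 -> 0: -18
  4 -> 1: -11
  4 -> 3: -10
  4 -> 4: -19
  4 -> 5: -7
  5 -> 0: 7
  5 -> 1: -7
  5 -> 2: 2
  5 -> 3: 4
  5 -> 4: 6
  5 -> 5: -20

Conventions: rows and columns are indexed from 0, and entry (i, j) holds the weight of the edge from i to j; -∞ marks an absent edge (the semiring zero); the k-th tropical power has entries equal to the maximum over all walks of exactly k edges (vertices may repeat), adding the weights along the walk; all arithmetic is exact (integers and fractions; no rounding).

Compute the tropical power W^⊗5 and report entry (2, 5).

W^⊗2:
  [10, 10, 2, 9, 11, 16]
  [15, 12, 14, 17, 18, 16]
  [-1, 6, -3, 1, 7, 12]
  [15, 8, 10, 12, 14, -4]
  [0, -5, -5, -3, -1, -2]
  [2, 8, 12, 15, 16, 12]
W^⊗3:
  [23, 16, 18, 20, 22, 17]
  [23, 19, 20, 23, 24, 25]
  [19, 12, 14, 16, 18, 9]
  [17, 16, 20, 23, 24, 20]
  [5, 1, 5, 8, 9, 5]
  [19, 17, 14, 16, 18, 23]
W^⊗4:
  [25, 24, 28, 31, 32, 28]
  [32, 25, 28, 31, 32, 31]
  [21, 20, 24, 27, 28, 24]
  [27, 25, 22, 25, 26, 31]
  [12, 10, 10, 13, 14, 16]
  [30, 23, 25, 27, 29, 24]
W^⊗5:
  [35, 33, 30, 33, 34, 39]
  [38, 33, 37, 40, 41, 39]
  [31, 29, 26, 29, 30, 35]
  [38, 31, 33, 35, 37, 33]
  [23, 16, 18, 20, 22, 21]
  [32, 31, 35, 38, 39, 35]
Key observation: the optimum is the walk 2->3->5->0->3->5, with weight 4 + 8 + 7 + 8 + 8 = 35.
Optimal value attained by: walk 2->3->5->0->3->5.
Answer: (W^⊗5)[2][5] = 35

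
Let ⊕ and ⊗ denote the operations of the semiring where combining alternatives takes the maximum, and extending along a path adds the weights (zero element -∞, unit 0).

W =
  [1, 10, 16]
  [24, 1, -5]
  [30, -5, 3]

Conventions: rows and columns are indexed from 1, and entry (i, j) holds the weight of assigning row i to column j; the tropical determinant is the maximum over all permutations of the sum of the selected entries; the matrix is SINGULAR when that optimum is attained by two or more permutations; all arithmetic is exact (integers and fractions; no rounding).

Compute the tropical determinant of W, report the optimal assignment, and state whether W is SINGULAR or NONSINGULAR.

σ = (1, 2, 3): 1 + 1 + 3 = 5
σ = (1, 3, 2): 1 + (-5) + (-5) = -9
σ = (2, 1, 3): 10 + 24 + 3 = 37
σ = (2, 3, 1): 10 + (-5) + 30 = 35
σ = (3, 1, 2): 16 + 24 + (-5) = 35
σ = (3, 2, 1): 16 + 1 + 30 = 47
Optimal value attained by: σ = (3, 2, 1).
Answer: det⊕(W) = 47; verdict: NONSINGULAR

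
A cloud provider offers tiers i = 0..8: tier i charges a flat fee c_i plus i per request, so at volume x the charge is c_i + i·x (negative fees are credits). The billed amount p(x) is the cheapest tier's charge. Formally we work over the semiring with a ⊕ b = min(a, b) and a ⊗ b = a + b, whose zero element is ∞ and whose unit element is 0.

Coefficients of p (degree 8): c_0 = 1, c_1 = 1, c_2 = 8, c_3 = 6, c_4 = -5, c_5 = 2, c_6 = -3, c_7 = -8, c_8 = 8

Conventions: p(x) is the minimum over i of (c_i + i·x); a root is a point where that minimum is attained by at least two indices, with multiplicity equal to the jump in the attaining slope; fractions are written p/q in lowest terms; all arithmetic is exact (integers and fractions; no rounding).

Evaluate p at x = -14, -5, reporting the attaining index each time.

p(-14) = min(1+0·(-14)=1, 1+1·(-14)=-13, 8+2·(-14)=-20, 6+3·(-14)=-36, -5+4·(-14)=-61, 2+5·(-14)=-68, -3+6·(-14)=-87, -8+7·(-14)=-106, 8+8·(-14)=-104) = -106 (attained by i=7)
p(-5) = min(1+0·(-5)=1, 1+1·(-5)=-4, 8+2·(-5)=-2, 6+3·(-5)=-9, -5+4·(-5)=-25, 2+5·(-5)=-23, -3+6·(-5)=-33, -8+7·(-5)=-43, 8+8·(-5)=-32) = -43 (attained by i=7)
Answer: p(-14) = -106; p(-5) = -43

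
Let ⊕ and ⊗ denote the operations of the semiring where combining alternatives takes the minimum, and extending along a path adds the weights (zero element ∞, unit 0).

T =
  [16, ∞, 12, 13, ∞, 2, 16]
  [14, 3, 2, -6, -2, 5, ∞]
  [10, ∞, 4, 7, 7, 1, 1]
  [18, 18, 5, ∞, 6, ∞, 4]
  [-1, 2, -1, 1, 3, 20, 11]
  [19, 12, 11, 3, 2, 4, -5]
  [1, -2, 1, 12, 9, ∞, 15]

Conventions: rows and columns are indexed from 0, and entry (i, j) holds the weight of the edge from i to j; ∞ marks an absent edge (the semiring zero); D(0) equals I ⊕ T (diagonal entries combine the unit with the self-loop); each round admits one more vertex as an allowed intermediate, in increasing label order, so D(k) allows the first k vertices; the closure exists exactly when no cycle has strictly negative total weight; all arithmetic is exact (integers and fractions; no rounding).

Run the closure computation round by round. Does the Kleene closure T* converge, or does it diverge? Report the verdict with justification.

D(0):
  [0, ∞, 12, 13, ∞, 2, 16]
  [14, 0, 2, -6, -2, 5, ∞]
  [10, ∞, 0, 7, 7, 1, 1]
  [18, 18, 5, 0, 6, ∞, 4]
  [-1, 2, -1, 1, 0, 20, 11]
  [19, 12, 11, 3, 2, 0, -5]
  [1, -2, 1, 12, 9, ∞, 0]
D(1):
  [0, ∞, 12, 13, ∞, 2, 16]
  [14, 0, 2, -6, -2, 5, 30]
  [10, ∞, 0, 7, 7, 1, 1]
  [18, 18, 5, 0, 6, 20, 4]
  [-1, 2, -1, 1, 0, 1, 11]
  [19, 12, 11, 3, 2, 0, -5]
  [1, -2, 1, 12, 9, 3, 0]
D(2):
  [0, ∞, 12, 13, ∞, 2, 16]
  [14, 0, 2, -6, -2, 5, 30]
  [10, ∞, 0, 7, 7, 1, 1]
  [18, 18, 5, 0, 6, 20, 4]
  [-1, 2, -1, -4, 0, 1, 11]
  [19, 12, 11, 3, 2, 0, -5]
  [1, -2, 0, -8, -4, 3, 0]
D(3):
  [0, ∞, 12, 13, 19, 2, 13]
  [12, 0, 2, -6, -2, 3, 3]
  [10, ∞, 0, 7, 7, 1, 1]
  [15, 18, 5, 0, 6, 6, 4]
  [-1, 2, -1, -4, 0, 0, 0]
  [19, 12, 11, 3, 2, 0, -5]
  [1, -2, 0, -8, -4, 1, 0]
Detection: at round 4, diagonal entry (6, 6) turns strictly negative.
Key observation: the cycle 6->1->3->2->6 has total weight (-2) + (-6) + 5 + 1, which is strictly negative.
Answer: DIVERGES — negative cycle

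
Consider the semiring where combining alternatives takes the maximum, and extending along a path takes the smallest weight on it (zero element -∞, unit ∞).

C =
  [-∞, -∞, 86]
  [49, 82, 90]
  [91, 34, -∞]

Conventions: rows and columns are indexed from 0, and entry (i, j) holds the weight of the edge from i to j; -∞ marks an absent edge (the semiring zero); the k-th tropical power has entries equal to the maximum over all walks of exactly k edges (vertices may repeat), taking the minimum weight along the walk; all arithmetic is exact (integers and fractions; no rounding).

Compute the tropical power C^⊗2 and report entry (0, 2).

C^⊗2:
  [86, 34, -∞]
  [90, 82, 82]
  [34, 34, 86]
Key observation: no walk of exactly 2 edges connects these vertices, so the entry is the semiring zero.
Answer: (C^⊗2)[0][2] = -∞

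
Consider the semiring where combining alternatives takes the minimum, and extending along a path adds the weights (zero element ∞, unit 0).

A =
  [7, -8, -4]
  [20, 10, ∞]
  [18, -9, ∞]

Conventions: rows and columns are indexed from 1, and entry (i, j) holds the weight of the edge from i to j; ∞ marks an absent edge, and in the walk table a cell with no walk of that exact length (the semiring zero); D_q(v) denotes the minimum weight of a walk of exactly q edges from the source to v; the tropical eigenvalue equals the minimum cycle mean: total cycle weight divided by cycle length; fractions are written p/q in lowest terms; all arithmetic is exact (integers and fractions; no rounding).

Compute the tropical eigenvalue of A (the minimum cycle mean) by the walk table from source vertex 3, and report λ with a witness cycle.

q=0: [∞, ∞, 0]
q=1: [18, -9, ∞]
q=2: [11, 1, 14]
q=3: [18, 3, 7]
Optimal cycle mean attained by: cycle 1->3->2->1, total (-4) + (-9) + 20, length 3.
Answer: λ = 7/3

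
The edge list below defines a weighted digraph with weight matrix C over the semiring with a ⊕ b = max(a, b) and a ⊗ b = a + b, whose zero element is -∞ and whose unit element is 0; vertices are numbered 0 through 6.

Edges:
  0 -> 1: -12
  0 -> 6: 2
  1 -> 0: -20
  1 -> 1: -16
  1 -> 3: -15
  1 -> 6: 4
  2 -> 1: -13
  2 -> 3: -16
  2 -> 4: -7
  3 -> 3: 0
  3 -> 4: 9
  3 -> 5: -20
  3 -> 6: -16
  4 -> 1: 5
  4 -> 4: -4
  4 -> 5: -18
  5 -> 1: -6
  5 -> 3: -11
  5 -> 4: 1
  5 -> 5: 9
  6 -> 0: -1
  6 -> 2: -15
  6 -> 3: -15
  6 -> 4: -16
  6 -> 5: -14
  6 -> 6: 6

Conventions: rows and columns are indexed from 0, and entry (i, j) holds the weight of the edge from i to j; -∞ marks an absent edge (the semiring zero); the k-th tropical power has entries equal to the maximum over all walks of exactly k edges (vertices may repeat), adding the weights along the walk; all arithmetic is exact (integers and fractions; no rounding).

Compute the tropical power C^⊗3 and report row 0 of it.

C^⊗2:
  [1, -28, -13, -13, -14, -12, 8]
  [3, -32, -11, -11, -6, -10, 10]
  [-33, -2, -∞, -16, -7, -25, -9]
  [-17, 14, -31, 0, 9, -9, -10]
  [-15, 1, -∞, -10, -8, -9, 9]
  [-26, 6, -∞, -2, 10, 18, -2]
  [5, -11, -9, -9, -6, -5, 12]
C^⊗3:
  [7, -9, -7, -7, -4, -3, 14]
  [9, -1, -5, -5, -2, -1, 16]
  [-10, -2, -24, -16, -7, -16, 2]
  [-6, 14, -25, 0, 9, 0, 18]
  [8, -3, -6, -6, -1, 0, 15]
  [-3, 15, -17, 7, 19, 27, 10]
  [11, -1, -3, -3, 0, 4, 18]
Answer: row 0 of C^⊗3 = [7, -9, -7, -7, -4, -3, 14]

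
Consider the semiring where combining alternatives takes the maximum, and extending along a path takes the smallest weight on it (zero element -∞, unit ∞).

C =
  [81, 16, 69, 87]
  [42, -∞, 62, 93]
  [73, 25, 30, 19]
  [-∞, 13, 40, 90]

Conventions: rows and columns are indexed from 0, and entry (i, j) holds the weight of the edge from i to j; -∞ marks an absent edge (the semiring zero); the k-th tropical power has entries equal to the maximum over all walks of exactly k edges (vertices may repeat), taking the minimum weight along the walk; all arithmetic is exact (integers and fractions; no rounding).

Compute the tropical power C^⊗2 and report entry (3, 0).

C^⊗2:
  [81, 25, 69, 87]
  [62, 25, 42, 90]
  [73, 25, 69, 73]
  [40, 25, 40, 90]
Key observation: the optimum is the walk 3->2->0, with weight 40 min 73 = 40.
Optimal value attained by: walk 3->2->0.
Answer: (C^⊗2)[3][0] = 40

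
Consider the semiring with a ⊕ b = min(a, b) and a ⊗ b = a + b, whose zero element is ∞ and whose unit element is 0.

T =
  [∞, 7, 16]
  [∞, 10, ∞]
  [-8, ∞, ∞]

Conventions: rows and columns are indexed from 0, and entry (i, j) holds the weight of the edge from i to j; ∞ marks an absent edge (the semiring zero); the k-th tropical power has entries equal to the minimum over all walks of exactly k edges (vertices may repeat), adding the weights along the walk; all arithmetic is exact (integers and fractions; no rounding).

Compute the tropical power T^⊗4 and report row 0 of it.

T^⊗2:
  [8, 17, ∞]
  [∞, 20, ∞]
  [∞, -1, 8]
T^⊗3:
  [∞, 15, 24]
  [∞, 30, ∞]
  [0, 9, ∞]
T^⊗4:
  [16, 25, ∞]
  [∞, 40, ∞]
  [∞, 7, 16]
Answer: row 0 of T^⊗4 = [16, 25, ∞]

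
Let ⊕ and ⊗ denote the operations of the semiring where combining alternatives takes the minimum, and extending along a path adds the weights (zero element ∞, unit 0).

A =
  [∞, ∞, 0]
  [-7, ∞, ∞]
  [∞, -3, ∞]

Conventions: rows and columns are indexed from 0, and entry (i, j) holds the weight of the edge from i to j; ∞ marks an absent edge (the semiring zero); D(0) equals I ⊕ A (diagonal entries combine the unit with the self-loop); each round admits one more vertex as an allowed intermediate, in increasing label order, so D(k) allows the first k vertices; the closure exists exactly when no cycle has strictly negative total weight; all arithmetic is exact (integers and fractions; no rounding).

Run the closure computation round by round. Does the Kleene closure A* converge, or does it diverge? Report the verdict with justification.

D(0):
  [0, ∞, 0]
  [-7, 0, ∞]
  [∞, -3, 0]
D(1):
  [0, ∞, 0]
  [-7, 0, -7]
  [∞, -3, 0]
Detection: at round 2, diagonal entry (2, 2) turns strictly negative.
Key observation: the cycle 2->1->0->2 has total weight (-3) + (-7) + 0, which is strictly negative.
Answer: DIVERGES — negative cycle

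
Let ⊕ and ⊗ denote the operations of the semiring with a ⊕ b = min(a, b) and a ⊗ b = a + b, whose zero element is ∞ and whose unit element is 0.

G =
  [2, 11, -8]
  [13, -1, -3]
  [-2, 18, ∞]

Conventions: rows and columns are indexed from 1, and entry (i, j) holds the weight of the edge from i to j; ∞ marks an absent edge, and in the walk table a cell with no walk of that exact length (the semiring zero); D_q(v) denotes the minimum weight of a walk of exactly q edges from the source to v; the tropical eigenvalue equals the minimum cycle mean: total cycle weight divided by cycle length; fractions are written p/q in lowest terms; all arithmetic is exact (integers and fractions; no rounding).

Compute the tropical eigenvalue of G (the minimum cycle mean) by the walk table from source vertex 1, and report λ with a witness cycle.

q=0: [0, ∞, ∞]
q=1: [2, 11, -8]
q=2: [-10, 10, -6]
q=3: [-8, 1, -18]
Optimal cycle mean attained by: cycle 1->3->1, total (-8) + (-2), length 2.
Answer: λ = -5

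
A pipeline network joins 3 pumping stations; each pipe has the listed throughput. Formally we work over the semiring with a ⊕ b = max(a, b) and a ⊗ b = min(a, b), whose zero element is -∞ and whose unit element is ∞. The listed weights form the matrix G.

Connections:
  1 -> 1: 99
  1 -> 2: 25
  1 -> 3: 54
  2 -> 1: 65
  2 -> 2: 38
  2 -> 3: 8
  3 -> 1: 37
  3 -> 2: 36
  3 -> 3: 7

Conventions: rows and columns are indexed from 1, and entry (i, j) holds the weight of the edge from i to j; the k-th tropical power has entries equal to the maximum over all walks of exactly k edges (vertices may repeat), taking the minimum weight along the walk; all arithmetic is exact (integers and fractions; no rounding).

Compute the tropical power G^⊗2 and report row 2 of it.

G^⊗2:
  [99, 36, 54]
  [65, 38, 54]
  [37, 36, 37]
Answer: row 2 of G^⊗2 = [65, 38, 54]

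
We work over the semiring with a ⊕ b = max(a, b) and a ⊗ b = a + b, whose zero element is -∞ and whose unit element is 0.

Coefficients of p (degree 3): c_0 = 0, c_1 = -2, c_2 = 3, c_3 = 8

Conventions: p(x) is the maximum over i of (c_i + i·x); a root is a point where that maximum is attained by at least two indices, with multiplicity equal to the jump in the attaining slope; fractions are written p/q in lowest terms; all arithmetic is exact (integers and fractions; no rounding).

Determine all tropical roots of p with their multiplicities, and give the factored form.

hull edge (i=0, c=0) to (i=3, c=8): slope 8/3, span 3
Factored form: p(x) = 8 ⊗ (x ⊕ (-8/3)) ⊗ (x ⊕ (-8/3)) ⊗ (x ⊕ (-8/3))
Answer: roots = -8/3 (mult 3)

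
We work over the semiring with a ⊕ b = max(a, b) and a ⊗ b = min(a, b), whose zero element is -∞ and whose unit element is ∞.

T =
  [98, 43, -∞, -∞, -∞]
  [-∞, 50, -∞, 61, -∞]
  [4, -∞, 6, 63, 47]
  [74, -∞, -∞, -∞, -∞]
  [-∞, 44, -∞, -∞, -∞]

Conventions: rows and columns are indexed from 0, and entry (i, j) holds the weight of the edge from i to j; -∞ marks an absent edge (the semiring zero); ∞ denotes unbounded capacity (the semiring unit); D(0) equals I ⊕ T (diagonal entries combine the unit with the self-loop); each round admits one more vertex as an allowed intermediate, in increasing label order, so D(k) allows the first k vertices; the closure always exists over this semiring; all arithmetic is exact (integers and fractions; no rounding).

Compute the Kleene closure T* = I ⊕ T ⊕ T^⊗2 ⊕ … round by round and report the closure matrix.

D(0):
  [∞, 43, -∞, -∞, -∞]
  [-∞, ∞, -∞, 61, -∞]
  [4, -∞, ∞, 63, 47]
  [74, -∞, -∞, ∞, -∞]
  [-∞, 44, -∞, -∞, ∞]
D(1):
  [∞, 43, -∞, -∞, -∞]
  [-∞, ∞, -∞, 61, -∞]
  [4, 4, ∞, 63, 47]
  [74, 43, -∞, ∞, -∞]
  [-∞, 44, -∞, -∞, ∞]
D(2):
  [∞, 43, -∞, 43, -∞]
  [-∞, ∞, -∞, 61, -∞]
  [4, 4, ∞, 63, 47]
  [74, 43, -∞, ∞, -∞]
  [-∞, 44, -∞, 44, ∞]
D(3):
  [∞, 43, -∞, 43, -∞]
  [-∞, ∞, -∞, 61, -∞]
  [4, 4, ∞, 63, 47]
  [74, 43, -∞, ∞, -∞]
  [-∞, 44, -∞, 44, ∞]
D(4):
  [∞, 43, -∞, 43, -∞]
  [61, ∞, -∞, 61, -∞]
  [63, 43, ∞, 63, 47]
  [74, 43, -∞, ∞, -∞]
  [44, 44, -∞, 44, ∞]
D(5):
  [∞, 43, -∞, 43, -∞]
  [61, ∞, -∞, 61, -∞]
  [63, 44, ∞, 63, 47]
  [74, 43, -∞, ∞, -∞]
  [44, 44, -∞, 44, ∞]
Answer: T* = [[∞, 43, -∞, 43, -∞], [61, ∞, -∞, 61, -∞], [63, 44, ∞, 63, 47], [74, 43, -∞, ∞, -∞], [44, 44, -∞, 44, ∞]]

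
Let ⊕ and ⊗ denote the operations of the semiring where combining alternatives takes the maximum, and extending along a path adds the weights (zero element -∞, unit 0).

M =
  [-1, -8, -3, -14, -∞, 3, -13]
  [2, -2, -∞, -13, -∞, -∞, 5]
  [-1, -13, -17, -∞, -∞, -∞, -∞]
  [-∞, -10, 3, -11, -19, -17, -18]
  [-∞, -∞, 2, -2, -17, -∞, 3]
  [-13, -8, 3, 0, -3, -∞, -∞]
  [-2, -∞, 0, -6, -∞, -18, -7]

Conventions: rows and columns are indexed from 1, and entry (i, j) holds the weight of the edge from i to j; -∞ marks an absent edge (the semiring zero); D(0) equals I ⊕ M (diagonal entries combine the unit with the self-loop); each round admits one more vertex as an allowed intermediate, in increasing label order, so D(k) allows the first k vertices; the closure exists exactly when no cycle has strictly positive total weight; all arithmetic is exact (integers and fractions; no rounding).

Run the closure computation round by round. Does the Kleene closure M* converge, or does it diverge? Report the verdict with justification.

D(0):
  [0, -8, -3, -14, -∞, 3, -13]
  [2, 0, -∞, -13, -∞, -∞, 5]
  [-1, -13, 0, -∞, -∞, -∞, -∞]
  [-∞, -10, 3, 0, -19, -17, -18]
  [-∞, -∞, 2, -2, 0, -∞, 3]
  [-13, -8, 3, 0, -3, 0, -∞]
  [-2, -∞, 0, -6, -∞, -18, 0]
D(1):
  [0, -8, -3, -14, -∞, 3, -13]
  [2, 0, -1, -12, -∞, 5, 5]
  [-1, -9, 0, -15, -∞, 2, -14]
  [-∞, -10, 3, 0, -19, -17, -18]
  [-∞, -∞, 2, -2, 0, -∞, 3]
  [-13, -8, 3, 0, -3, 0, -26]
  [-2, -10, 0, -6, -∞, 1, 0]
D(2):
  [0, -8, -3, -14, -∞, 3, -3]
  [2, 0, -1, -12, -∞, 5, 5]
  [-1, -9, 0, -15, -∞, 2, -4]
  [-8, -10, 3, 0, -19, -5, -5]
  [-∞, -∞, 2, -2, 0, -∞, 3]
  [-6, -8, 3, 0, -3, 0, -3]
  [-2, -10, 0, -6, -∞, 1, 0]
Detection: at round 3, diagonal entry (6, 6) turns strictly positive.
Key observation: the cycle 6->3->1->6 has total weight 3 + (-1) + 3, which is strictly positive.
Answer: DIVERGES — positive cycle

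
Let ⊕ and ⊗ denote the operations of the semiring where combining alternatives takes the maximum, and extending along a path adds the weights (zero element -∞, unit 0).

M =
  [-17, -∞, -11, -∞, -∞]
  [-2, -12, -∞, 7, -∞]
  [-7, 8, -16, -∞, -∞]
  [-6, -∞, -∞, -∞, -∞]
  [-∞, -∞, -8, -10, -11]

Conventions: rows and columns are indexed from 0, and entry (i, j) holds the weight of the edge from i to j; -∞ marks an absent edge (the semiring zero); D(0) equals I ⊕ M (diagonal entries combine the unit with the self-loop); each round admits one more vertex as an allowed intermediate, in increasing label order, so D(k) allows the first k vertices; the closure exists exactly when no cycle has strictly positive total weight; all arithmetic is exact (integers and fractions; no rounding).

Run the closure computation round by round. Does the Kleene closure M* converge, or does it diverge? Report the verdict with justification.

D(0):
  [0, -∞, -11, -∞, -∞]
  [-2, 0, -∞, 7, -∞]
  [-7, 8, 0, -∞, -∞]
  [-6, -∞, -∞, 0, -∞]
  [-∞, -∞, -8, -10, 0]
D(1):
  [0, -∞, -11, -∞, -∞]
  [-2, 0, -13, 7, -∞]
  [-7, 8, 0, -∞, -∞]
  [-6, -∞, -17, 0, -∞]
  [-∞, -∞, -8, -10, 0]
D(2):
  [0, -∞, -11, -∞, -∞]
  [-2, 0, -13, 7, -∞]
  [6, 8, 0, 15, -∞]
  [-6, -∞, -17, 0, -∞]
  [-∞, -∞, -8, -10, 0]
D(3):
  [0, -3, -11, 4, -∞]
  [-2, 0, -13, 7, -∞]
  [6, 8, 0, 15, -∞]
  [-6, -9, -17, 0, -∞]
  [-2, 0, -8, 7, 0]
D(4):
  [0, -3, -11, 4, -∞]
  [1, 0, -10, 7, -∞]
  [9, 8, 0, 15, -∞]
  [-6, -9, -17, 0, -∞]
  [1, 0, -8, 7, 0]
D(5):
  [0, -3, -11, 4, -∞]
  [1, 0, -10, 7, -∞]
  [9, 8, 0, 15, -∞]
  [-6, -9, -17, 0, -∞]
  [1, 0, -8, 7, 0]
Key observation: every diagonal entry stays at the unit through all rounds, so no improving cycle exists.
Answer: CONVERGES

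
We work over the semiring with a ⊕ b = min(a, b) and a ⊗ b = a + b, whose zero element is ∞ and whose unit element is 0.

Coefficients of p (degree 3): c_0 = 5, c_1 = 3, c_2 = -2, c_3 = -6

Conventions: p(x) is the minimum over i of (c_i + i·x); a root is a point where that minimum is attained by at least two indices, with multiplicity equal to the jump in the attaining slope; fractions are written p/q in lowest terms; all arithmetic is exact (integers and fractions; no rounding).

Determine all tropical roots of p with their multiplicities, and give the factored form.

hull edge (i=0, c=5) to (i=3, c=-6): slope -11/3, span 3
Factored form: p(x) = -6 ⊗ (x ⊕ 11/3) ⊗ (x ⊕ 11/3) ⊗ (x ⊕ 11/3)
Answer: roots = 11/3 (mult 3)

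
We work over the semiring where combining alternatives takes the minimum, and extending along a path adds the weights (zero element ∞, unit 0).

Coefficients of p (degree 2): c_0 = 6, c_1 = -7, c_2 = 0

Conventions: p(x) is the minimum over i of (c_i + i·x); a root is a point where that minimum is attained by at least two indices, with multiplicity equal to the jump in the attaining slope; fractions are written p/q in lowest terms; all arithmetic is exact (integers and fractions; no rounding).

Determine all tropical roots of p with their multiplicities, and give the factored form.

hull edge (i=0, c=6) to (i=1, c=-7): slope -13, span 1
hull edge (i=1, c=-7) to (i=2, c=0): slope 7, span 1
Factored form: p(x) = 0 ⊗ (x ⊕ (-7)) ⊗ (x ⊕ 13)
Answer: roots = -7 (mult 1), 13 (mult 1)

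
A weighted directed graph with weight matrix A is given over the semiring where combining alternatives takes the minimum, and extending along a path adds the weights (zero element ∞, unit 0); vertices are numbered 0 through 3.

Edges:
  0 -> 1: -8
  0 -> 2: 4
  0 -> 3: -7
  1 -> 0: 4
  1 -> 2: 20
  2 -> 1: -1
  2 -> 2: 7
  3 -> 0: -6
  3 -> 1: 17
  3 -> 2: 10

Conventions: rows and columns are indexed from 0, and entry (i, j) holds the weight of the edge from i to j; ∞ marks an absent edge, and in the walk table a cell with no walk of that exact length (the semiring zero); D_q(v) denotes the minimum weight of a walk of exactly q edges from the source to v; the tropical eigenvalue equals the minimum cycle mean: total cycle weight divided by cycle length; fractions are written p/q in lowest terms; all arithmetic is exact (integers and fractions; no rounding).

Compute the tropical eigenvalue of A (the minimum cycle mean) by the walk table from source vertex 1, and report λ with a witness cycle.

q=0: [∞, 0, ∞, ∞]
q=1: [4, ∞, 20, ∞]
q=2: [∞, -4, 8, -3]
q=3: [-9, 7, 7, ∞]
q=4: [11, -17, -5, -16]
Optimal cycle mean attained by: cycle 0->3->0, total (-7) + (-6), length 2.
Answer: λ = -13/2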